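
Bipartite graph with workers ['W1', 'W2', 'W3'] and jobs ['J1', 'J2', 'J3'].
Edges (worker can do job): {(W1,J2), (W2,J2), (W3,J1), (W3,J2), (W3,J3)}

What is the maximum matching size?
Maximum matching size = 2

Maximum matching: {(W1,J2), (W3,J3)}
Size: 2

This assigns 2 workers to 2 distinct jobs.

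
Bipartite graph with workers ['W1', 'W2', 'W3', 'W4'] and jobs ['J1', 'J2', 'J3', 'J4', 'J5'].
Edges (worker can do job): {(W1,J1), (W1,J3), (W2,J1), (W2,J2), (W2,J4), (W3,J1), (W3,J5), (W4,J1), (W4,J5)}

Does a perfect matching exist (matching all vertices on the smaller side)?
Yes, perfect matching exists (size 4)

Perfect matching: {(W1,J3), (W2,J4), (W3,J1), (W4,J5)}
All 4 vertices on the smaller side are matched.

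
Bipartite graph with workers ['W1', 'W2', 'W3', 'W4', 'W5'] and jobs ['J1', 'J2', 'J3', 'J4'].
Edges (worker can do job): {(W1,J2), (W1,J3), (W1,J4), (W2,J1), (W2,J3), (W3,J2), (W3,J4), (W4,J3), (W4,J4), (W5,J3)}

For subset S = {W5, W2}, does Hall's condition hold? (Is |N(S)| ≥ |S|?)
Yes: |N(S)| = 2, |S| = 2

Subset S = {W5, W2}
Neighbors N(S) = {J1, J3}

|N(S)| = 2, |S| = 2
Hall's condition: |N(S)| ≥ |S| is satisfied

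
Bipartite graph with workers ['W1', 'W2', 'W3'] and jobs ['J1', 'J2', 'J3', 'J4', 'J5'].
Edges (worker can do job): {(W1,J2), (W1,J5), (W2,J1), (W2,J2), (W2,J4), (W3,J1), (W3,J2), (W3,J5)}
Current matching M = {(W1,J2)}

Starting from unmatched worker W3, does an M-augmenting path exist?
Yes: W3 → J5

An M-augmenting path alternates non-matching / matching edges, starting and ending at unmatched vertices.
Path: W3 → J5
(J5 is unmatched in M, so the path is augmenting.)
Flipping edges along this path would increase |M| from 1 to 2.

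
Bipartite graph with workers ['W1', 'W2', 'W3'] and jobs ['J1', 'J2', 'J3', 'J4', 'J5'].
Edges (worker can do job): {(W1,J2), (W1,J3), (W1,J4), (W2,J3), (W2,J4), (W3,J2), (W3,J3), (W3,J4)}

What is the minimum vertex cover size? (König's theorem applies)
Minimum vertex cover size = 3

By König's theorem: in bipartite graphs,
min vertex cover = max matching = 3

Maximum matching has size 3, so minimum vertex cover also has size 3.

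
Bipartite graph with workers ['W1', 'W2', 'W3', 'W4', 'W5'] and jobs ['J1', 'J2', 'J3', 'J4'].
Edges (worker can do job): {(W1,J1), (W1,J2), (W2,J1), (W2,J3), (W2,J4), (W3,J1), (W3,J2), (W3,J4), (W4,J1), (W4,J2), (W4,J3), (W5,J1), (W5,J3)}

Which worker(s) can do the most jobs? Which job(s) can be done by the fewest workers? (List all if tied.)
Most versatile: W2, W3, W4 (3 jobs); Least covered: J4 (2 workers)

Worker degrees (jobs they can do): W1:2, W2:3, W3:3, W4:3, W5:2
Job degrees (workers who can do it): J1:5, J2:3, J3:3, J4:2

Maximum worker degree is 3, achieved by: W2, W3, W4
Minimum job degree is 2, achieved by: J4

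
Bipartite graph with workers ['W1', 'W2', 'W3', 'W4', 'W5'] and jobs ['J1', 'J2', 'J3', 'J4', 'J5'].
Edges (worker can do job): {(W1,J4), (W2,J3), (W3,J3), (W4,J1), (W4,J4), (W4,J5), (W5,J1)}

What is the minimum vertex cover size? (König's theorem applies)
Minimum vertex cover size = 4

By König's theorem: in bipartite graphs,
min vertex cover = max matching = 4

Maximum matching has size 4, so minimum vertex cover also has size 4.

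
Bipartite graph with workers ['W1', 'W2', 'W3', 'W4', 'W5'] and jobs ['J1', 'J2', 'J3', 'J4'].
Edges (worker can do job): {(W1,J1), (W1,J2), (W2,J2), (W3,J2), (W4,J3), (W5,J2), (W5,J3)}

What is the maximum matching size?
Maximum matching size = 3

Maximum matching: {(W1,J1), (W3,J2), (W5,J3)}
Size: 3

This assigns 3 workers to 3 distinct jobs.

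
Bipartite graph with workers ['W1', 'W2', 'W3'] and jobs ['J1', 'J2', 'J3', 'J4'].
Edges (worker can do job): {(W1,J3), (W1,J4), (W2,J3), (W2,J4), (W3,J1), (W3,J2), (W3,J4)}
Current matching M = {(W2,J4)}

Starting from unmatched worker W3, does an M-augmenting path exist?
Yes: W3 → J1

An M-augmenting path alternates non-matching / matching edges, starting and ending at unmatched vertices.
Path: W3 → J1
(J1 is unmatched in M, so the path is augmenting.)
Flipping edges along this path would increase |M| from 1 to 2.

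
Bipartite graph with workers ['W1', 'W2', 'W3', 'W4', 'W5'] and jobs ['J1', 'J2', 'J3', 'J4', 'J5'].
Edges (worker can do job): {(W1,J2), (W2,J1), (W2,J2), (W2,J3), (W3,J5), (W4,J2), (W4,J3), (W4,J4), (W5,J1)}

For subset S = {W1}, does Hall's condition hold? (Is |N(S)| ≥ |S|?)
Yes: |N(S)| = 1, |S| = 1

Subset S = {W1}
Neighbors N(S) = {J2}

|N(S)| = 1, |S| = 1
Hall's condition: |N(S)| ≥ |S| is satisfied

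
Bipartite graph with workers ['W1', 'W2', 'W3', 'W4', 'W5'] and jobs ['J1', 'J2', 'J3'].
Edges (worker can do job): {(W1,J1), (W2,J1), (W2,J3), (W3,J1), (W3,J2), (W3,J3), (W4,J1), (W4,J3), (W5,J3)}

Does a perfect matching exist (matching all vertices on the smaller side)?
Yes, perfect matching exists (size 3)

Perfect matching: {(W3,J2), (W4,J1), (W5,J3)}
All 3 vertices on the smaller side are matched.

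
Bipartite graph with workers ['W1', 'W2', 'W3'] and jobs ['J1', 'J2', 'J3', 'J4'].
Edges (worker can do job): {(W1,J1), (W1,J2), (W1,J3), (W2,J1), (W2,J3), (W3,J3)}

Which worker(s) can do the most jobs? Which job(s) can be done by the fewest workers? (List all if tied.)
Most versatile: W1 (3 jobs); Least covered: J4 (0 workers)

Worker degrees (jobs they can do): W1:3, W2:2, W3:1
Job degrees (workers who can do it): J1:2, J2:1, J3:3, J4:0

Maximum worker degree is 3, achieved by: W1
Minimum job degree is 0, achieved by: J4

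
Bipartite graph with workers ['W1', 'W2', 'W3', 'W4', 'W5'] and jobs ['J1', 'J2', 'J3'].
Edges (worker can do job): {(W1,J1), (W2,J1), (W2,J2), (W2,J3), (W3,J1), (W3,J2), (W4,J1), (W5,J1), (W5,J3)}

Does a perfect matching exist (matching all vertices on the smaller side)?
Yes, perfect matching exists (size 3)

Perfect matching: {(W2,J3), (W3,J2), (W5,J1)}
All 3 vertices on the smaller side are matched.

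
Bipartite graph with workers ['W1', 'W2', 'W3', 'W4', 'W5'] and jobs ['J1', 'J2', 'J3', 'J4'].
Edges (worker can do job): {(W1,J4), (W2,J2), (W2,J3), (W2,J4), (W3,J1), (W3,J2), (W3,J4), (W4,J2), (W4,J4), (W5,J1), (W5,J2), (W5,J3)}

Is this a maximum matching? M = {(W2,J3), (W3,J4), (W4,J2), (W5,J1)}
Yes, size 4 is maximum

Proposed matching has size 4.
Maximum matching size for this graph: 4.

This is a maximum matching.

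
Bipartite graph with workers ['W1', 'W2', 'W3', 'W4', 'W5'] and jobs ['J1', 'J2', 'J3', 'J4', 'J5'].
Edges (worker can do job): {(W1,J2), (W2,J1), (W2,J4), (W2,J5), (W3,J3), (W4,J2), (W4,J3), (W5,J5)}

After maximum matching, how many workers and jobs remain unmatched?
Unmatched: 1 workers, 1 jobs

Maximum matching size: 4
Workers: 5 total, 4 matched, 1 unmatched
Jobs: 5 total, 4 matched, 1 unmatched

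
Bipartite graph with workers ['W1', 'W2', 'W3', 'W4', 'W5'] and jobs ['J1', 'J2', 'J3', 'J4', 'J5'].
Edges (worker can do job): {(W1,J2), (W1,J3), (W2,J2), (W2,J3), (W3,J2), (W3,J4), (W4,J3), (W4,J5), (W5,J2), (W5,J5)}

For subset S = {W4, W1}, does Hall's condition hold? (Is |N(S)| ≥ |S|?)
Yes: |N(S)| = 3, |S| = 2

Subset S = {W4, W1}
Neighbors N(S) = {J2, J3, J5}

|N(S)| = 3, |S| = 2
Hall's condition: |N(S)| ≥ |S| is satisfied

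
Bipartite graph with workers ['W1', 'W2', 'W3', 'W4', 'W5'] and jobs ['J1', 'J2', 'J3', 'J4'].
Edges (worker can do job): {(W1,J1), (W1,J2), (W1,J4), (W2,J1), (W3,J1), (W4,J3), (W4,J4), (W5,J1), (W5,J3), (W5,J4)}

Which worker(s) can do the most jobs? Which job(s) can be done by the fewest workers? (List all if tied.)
Most versatile: W1, W5 (3 jobs); Least covered: J2 (1 workers)

Worker degrees (jobs they can do): W1:3, W2:1, W3:1, W4:2, W5:3
Job degrees (workers who can do it): J1:4, J2:1, J3:2, J4:3

Maximum worker degree is 3, achieved by: W1, W5
Minimum job degree is 1, achieved by: J2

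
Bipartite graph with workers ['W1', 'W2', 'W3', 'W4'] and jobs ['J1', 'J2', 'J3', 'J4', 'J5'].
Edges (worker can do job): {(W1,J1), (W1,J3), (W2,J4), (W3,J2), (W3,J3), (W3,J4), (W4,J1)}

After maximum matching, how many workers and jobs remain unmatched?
Unmatched: 0 workers, 1 jobs

Maximum matching size: 4
Workers: 4 total, 4 matched, 0 unmatched
Jobs: 5 total, 4 matched, 1 unmatched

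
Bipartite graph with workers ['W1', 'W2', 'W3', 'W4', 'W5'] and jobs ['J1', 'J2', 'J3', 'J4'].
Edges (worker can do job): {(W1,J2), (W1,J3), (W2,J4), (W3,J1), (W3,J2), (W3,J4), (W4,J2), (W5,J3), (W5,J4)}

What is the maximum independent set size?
Maximum independent set = 5

By König's theorem:
- Min vertex cover = Max matching = 4
- Max independent set = Total vertices - Min vertex cover
- Max independent set = 9 - 4 = 5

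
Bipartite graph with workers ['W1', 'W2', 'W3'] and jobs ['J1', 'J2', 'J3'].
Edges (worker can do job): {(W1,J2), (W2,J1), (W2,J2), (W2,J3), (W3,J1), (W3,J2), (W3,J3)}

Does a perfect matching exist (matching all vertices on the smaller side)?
Yes, perfect matching exists (size 3)

Perfect matching: {(W1,J2), (W2,J1), (W3,J3)}
All 3 vertices on the smaller side are matched.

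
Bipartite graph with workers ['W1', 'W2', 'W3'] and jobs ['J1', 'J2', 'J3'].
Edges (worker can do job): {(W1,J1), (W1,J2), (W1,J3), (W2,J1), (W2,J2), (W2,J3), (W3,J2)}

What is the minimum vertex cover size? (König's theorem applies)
Minimum vertex cover size = 3

By König's theorem: in bipartite graphs,
min vertex cover = max matching = 3

Maximum matching has size 3, so minimum vertex cover also has size 3.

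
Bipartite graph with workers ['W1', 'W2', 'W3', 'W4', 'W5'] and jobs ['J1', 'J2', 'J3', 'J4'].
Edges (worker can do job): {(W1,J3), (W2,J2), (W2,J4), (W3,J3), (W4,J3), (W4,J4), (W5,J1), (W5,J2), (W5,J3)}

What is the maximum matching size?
Maximum matching size = 4

Maximum matching: {(W2,J2), (W3,J3), (W4,J4), (W5,J1)}
Size: 4

This assigns 4 workers to 4 distinct jobs.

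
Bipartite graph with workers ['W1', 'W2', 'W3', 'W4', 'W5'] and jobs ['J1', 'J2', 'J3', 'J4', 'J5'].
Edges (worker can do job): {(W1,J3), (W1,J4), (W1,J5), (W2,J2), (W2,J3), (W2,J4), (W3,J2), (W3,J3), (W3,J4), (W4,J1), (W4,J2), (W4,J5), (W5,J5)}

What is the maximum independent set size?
Maximum independent set = 5

By König's theorem:
- Min vertex cover = Max matching = 5
- Max independent set = Total vertices - Min vertex cover
- Max independent set = 10 - 5 = 5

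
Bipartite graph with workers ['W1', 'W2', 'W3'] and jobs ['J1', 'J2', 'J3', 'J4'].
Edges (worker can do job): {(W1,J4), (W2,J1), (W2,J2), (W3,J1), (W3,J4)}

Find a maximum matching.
Matching: {(W1,J4), (W2,J2), (W3,J1)}

Maximum matching (size 3):
  W1 → J4
  W2 → J2
  W3 → J1

Each worker is assigned to at most one job, and each job to at most one worker.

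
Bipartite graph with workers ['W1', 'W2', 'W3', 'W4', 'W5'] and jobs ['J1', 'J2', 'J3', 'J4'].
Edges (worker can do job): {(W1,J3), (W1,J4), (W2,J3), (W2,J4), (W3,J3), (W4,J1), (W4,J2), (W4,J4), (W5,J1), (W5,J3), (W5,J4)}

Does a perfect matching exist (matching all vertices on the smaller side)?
Yes, perfect matching exists (size 4)

Perfect matching: {(W1,J4), (W3,J3), (W4,J2), (W5,J1)}
All 4 vertices on the smaller side are matched.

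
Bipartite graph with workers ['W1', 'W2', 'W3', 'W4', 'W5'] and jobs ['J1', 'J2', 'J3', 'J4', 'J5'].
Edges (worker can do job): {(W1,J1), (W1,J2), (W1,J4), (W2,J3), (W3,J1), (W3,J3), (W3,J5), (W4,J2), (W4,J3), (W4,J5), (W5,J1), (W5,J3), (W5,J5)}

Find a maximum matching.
Matching: {(W1,J4), (W2,J3), (W3,J1), (W4,J2), (W5,J5)}

Maximum matching (size 5):
  W1 → J4
  W2 → J3
  W3 → J1
  W4 → J2
  W5 → J5

Each worker is assigned to at most one job, and each job to at most one worker.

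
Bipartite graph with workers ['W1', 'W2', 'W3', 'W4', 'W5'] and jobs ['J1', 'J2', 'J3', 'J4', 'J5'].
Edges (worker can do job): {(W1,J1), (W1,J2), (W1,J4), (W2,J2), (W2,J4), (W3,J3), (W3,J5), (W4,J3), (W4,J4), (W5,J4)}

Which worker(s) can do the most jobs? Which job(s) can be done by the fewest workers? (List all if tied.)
Most versatile: W1 (3 jobs); Least covered: J1, J5 (1 workers)

Worker degrees (jobs they can do): W1:3, W2:2, W3:2, W4:2, W5:1
Job degrees (workers who can do it): J1:1, J2:2, J3:2, J4:4, J5:1

Maximum worker degree is 3, achieved by: W1
Minimum job degree is 1, achieved by: J1, J5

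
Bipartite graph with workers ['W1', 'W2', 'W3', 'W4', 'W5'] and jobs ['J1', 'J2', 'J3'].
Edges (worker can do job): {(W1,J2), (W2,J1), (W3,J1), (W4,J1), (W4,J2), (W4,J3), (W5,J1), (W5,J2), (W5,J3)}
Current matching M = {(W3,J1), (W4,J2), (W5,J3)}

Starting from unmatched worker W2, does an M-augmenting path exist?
No augmenting path from W2

Alternating search from W2 reaches jobs: {J1}.
Every reachable job is already matched in M, and following those matched edges back to workers exposes no further unvisited jobs.
No M-augmenting path from W2 exists.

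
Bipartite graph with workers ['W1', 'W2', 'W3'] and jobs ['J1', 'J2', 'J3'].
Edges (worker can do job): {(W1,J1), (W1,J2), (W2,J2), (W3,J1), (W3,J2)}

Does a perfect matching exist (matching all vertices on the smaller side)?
No, maximum matching has size 2 < 3

Maximum matching has size 2, need 3 for perfect matching.
Unmatched workers: ['W2']
Unmatched jobs: ['J3']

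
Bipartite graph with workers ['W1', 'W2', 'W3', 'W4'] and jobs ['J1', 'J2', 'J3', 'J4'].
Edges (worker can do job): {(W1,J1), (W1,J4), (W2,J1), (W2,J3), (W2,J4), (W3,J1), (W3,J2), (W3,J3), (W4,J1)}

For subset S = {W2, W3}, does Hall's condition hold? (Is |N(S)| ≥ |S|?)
Yes: |N(S)| = 4, |S| = 2

Subset S = {W2, W3}
Neighbors N(S) = {J1, J2, J3, J4}

|N(S)| = 4, |S| = 2
Hall's condition: |N(S)| ≥ |S| is satisfied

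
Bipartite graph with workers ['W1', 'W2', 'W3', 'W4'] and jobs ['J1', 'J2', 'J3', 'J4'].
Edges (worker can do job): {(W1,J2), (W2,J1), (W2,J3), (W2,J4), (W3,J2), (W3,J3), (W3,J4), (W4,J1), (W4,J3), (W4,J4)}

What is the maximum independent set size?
Maximum independent set = 4

By König's theorem:
- Min vertex cover = Max matching = 4
- Max independent set = Total vertices - Min vertex cover
- Max independent set = 8 - 4 = 4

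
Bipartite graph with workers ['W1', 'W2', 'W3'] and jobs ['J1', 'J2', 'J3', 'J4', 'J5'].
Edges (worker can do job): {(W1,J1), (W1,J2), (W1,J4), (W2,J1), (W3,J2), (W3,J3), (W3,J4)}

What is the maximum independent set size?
Maximum independent set = 5

By König's theorem:
- Min vertex cover = Max matching = 3
- Max independent set = Total vertices - Min vertex cover
- Max independent set = 8 - 3 = 5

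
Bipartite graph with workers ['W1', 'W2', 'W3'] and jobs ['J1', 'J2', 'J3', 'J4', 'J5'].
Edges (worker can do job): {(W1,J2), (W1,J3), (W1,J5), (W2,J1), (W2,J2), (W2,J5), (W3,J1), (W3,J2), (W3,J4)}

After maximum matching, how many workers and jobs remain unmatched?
Unmatched: 0 workers, 2 jobs

Maximum matching size: 3
Workers: 3 total, 3 matched, 0 unmatched
Jobs: 5 total, 3 matched, 2 unmatched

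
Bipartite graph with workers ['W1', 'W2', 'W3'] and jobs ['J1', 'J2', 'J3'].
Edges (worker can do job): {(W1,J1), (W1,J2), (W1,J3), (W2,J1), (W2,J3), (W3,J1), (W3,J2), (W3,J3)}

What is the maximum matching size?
Maximum matching size = 3

Maximum matching: {(W1,J3), (W2,J1), (W3,J2)}
Size: 3

This assigns 3 workers to 3 distinct jobs.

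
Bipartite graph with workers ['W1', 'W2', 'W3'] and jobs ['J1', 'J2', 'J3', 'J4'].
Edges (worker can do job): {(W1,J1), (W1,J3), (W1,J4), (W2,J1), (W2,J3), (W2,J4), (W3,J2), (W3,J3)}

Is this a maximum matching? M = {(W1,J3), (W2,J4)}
No, size 2 is not maximum

Proposed matching has size 2.
Maximum matching size for this graph: 3.

This is NOT maximum - can be improved to size 3.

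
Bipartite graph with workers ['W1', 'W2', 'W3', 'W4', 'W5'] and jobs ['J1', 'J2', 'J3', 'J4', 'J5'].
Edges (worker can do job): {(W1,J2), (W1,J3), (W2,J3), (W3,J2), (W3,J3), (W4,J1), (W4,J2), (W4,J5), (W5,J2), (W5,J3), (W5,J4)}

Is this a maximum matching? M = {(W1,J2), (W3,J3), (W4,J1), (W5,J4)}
Yes, size 4 is maximum

Proposed matching has size 4.
Maximum matching size for this graph: 4.

This is a maximum matching.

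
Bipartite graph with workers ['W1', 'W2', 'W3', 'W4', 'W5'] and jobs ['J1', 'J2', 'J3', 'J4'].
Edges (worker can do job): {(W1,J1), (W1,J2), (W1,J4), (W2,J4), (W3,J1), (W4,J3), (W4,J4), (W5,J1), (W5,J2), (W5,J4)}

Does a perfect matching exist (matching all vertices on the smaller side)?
Yes, perfect matching exists (size 4)

Perfect matching: {(W1,J4), (W3,J1), (W4,J3), (W5,J2)}
All 4 vertices on the smaller side are matched.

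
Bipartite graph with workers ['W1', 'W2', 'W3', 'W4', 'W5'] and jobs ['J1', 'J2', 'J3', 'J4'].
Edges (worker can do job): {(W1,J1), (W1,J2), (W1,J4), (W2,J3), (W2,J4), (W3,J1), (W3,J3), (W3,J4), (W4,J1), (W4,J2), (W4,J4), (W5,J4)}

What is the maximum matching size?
Maximum matching size = 4

Maximum matching: {(W2,J3), (W3,J1), (W4,J2), (W5,J4)}
Size: 4

This assigns 4 workers to 4 distinct jobs.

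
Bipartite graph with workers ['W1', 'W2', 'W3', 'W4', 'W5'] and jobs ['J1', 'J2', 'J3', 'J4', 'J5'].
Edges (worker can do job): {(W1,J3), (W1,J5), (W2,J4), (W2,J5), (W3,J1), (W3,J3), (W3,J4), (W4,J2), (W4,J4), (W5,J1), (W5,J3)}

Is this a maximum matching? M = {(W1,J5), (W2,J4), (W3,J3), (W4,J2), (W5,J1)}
Yes, size 5 is maximum

Proposed matching has size 5.
Maximum matching size for this graph: 5.

This is a maximum matching.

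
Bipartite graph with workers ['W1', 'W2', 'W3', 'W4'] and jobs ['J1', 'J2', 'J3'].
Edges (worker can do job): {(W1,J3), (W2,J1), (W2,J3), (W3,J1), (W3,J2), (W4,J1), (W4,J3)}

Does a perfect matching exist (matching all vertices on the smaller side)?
Yes, perfect matching exists (size 3)

Perfect matching: {(W2,J1), (W3,J2), (W4,J3)}
All 3 vertices on the smaller side are matched.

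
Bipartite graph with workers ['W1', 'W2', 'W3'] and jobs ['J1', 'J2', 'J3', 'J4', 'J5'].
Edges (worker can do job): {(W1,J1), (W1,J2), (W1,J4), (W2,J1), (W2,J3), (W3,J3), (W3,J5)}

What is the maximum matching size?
Maximum matching size = 3

Maximum matching: {(W1,J2), (W2,J1), (W3,J3)}
Size: 3

This assigns 3 workers to 3 distinct jobs.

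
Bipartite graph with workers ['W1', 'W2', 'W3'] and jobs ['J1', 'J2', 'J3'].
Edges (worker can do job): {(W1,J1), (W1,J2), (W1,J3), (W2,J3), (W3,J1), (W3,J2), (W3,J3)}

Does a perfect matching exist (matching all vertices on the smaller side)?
Yes, perfect matching exists (size 3)

Perfect matching: {(W1,J2), (W2,J3), (W3,J1)}
All 3 vertices on the smaller side are matched.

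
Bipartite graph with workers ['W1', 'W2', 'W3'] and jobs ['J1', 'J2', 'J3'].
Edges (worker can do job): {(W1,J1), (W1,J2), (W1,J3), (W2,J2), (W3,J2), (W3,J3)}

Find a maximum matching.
Matching: {(W1,J1), (W2,J2), (W3,J3)}

Maximum matching (size 3):
  W1 → J1
  W2 → J2
  W3 → J3

Each worker is assigned to at most one job, and each job to at most one worker.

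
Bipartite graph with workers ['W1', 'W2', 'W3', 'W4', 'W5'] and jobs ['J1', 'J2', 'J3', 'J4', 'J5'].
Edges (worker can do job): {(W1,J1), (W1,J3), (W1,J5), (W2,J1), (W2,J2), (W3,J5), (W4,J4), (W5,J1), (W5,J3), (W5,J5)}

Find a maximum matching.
Matching: {(W1,J1), (W2,J2), (W3,J5), (W4,J4), (W5,J3)}

Maximum matching (size 5):
  W1 → J1
  W2 → J2
  W3 → J5
  W4 → J4
  W5 → J3

Each worker is assigned to at most one job, and each job to at most one worker.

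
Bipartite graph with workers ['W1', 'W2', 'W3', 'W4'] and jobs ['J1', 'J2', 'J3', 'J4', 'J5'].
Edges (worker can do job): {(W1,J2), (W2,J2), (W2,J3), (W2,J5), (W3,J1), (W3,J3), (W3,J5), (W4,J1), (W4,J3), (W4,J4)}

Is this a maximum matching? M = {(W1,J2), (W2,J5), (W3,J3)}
No, size 3 is not maximum

Proposed matching has size 3.
Maximum matching size for this graph: 4.

This is NOT maximum - can be improved to size 4.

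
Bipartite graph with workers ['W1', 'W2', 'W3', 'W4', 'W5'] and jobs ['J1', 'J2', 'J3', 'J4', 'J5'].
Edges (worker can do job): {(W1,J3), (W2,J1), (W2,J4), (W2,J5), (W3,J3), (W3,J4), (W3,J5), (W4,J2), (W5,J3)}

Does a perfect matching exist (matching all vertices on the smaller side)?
No, maximum matching has size 4 < 5

Maximum matching has size 4, need 5 for perfect matching.
Unmatched workers: ['W1']
Unmatched jobs: ['J1']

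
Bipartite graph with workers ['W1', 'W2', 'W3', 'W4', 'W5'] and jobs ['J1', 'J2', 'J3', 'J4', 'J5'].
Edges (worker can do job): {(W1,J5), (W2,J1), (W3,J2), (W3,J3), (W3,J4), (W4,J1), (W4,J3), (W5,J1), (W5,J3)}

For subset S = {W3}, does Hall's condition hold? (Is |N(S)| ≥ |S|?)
Yes: |N(S)| = 3, |S| = 1

Subset S = {W3}
Neighbors N(S) = {J2, J3, J4}

|N(S)| = 3, |S| = 1
Hall's condition: |N(S)| ≥ |S| is satisfied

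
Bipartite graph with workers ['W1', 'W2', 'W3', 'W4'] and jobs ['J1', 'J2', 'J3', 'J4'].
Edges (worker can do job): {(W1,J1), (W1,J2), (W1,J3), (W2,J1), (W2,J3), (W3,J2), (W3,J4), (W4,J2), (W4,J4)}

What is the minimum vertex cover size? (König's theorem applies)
Minimum vertex cover size = 4

By König's theorem: in bipartite graphs,
min vertex cover = max matching = 4

Maximum matching has size 4, so minimum vertex cover also has size 4.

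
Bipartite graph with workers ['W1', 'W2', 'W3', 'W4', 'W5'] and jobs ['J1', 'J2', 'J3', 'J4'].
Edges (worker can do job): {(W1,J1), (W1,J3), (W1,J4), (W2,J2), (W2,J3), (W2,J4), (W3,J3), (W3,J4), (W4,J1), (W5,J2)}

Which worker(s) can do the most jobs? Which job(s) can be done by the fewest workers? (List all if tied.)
Most versatile: W1, W2 (3 jobs); Least covered: J1, J2 (2 workers)

Worker degrees (jobs they can do): W1:3, W2:3, W3:2, W4:1, W5:1
Job degrees (workers who can do it): J1:2, J2:2, J3:3, J4:3

Maximum worker degree is 3, achieved by: W1, W2
Minimum job degree is 2, achieved by: J1, J2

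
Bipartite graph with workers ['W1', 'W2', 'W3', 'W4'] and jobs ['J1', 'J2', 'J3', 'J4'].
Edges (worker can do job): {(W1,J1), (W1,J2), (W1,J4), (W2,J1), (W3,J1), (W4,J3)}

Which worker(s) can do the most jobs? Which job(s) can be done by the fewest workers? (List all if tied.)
Most versatile: W1 (3 jobs); Least covered: J2, J3, J4 (1 workers)

Worker degrees (jobs they can do): W1:3, W2:1, W3:1, W4:1
Job degrees (workers who can do it): J1:3, J2:1, J3:1, J4:1

Maximum worker degree is 3, achieved by: W1
Minimum job degree is 1, achieved by: J2, J3, J4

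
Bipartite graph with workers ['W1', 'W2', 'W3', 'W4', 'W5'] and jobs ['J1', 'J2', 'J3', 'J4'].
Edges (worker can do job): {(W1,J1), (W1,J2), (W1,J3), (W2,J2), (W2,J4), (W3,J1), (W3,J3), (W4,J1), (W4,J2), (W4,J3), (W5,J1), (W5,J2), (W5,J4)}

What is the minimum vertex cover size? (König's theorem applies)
Minimum vertex cover size = 4

By König's theorem: in bipartite graphs,
min vertex cover = max matching = 4

Maximum matching has size 4, so minimum vertex cover also has size 4.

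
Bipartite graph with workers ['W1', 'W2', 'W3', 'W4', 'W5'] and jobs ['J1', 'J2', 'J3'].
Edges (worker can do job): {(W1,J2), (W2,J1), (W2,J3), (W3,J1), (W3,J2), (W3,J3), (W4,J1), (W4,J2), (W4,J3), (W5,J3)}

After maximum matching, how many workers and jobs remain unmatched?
Unmatched: 2 workers, 0 jobs

Maximum matching size: 3
Workers: 5 total, 3 matched, 2 unmatched
Jobs: 3 total, 3 matched, 0 unmatched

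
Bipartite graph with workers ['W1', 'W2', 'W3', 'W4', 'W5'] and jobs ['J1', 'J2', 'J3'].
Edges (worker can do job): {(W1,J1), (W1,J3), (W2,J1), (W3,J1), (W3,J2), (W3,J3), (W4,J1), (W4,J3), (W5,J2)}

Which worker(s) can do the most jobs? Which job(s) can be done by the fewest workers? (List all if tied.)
Most versatile: W3 (3 jobs); Least covered: J2 (2 workers)

Worker degrees (jobs they can do): W1:2, W2:1, W3:3, W4:2, W5:1
Job degrees (workers who can do it): J1:4, J2:2, J3:3

Maximum worker degree is 3, achieved by: W3
Minimum job degree is 2, achieved by: J2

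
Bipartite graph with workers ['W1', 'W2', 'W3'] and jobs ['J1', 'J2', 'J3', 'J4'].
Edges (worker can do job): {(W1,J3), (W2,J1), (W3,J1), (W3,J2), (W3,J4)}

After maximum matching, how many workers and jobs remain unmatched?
Unmatched: 0 workers, 1 jobs

Maximum matching size: 3
Workers: 3 total, 3 matched, 0 unmatched
Jobs: 4 total, 3 matched, 1 unmatched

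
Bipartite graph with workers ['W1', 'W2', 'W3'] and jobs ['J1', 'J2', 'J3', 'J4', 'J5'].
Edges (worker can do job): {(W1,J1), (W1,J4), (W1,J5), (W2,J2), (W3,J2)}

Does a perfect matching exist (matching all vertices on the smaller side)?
No, maximum matching has size 2 < 3

Maximum matching has size 2, need 3 for perfect matching.
Unmatched workers: ['W2']
Unmatched jobs: ['J3', 'J5', 'J4']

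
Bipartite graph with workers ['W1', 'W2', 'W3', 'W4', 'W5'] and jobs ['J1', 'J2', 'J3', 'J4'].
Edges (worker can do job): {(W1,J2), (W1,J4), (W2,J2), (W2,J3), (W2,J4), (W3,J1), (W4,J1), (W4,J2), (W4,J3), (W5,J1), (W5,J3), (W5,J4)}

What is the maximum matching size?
Maximum matching size = 4

Maximum matching: {(W1,J2), (W3,J1), (W4,J3), (W5,J4)}
Size: 4

This assigns 4 workers to 4 distinct jobs.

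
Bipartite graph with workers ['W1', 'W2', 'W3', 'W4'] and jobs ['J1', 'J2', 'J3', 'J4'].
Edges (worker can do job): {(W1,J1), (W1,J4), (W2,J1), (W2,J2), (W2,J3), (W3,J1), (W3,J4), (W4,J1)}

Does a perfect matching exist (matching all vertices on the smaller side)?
No, maximum matching has size 3 < 4

Maximum matching has size 3, need 4 for perfect matching.
Unmatched workers: ['W1']
Unmatched jobs: ['J2']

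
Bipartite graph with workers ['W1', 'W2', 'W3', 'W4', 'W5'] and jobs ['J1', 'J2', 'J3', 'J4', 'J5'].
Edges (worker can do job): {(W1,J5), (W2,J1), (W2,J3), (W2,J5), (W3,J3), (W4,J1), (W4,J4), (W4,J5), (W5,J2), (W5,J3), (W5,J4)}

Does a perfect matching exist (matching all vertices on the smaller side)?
Yes, perfect matching exists (size 5)

Perfect matching: {(W1,J5), (W2,J1), (W3,J3), (W4,J4), (W5,J2)}
All 5 vertices on the smaller side are matched.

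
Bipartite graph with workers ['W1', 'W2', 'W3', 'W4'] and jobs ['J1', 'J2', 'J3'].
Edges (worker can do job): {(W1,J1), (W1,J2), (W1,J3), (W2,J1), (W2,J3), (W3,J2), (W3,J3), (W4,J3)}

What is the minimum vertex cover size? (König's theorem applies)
Minimum vertex cover size = 3

By König's theorem: in bipartite graphs,
min vertex cover = max matching = 3

Maximum matching has size 3, so minimum vertex cover also has size 3.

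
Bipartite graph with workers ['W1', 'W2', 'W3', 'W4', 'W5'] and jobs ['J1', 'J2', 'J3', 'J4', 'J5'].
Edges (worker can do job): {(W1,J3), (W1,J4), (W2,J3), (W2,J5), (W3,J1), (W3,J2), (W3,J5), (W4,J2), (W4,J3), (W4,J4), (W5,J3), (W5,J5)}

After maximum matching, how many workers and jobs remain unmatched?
Unmatched: 0 workers, 0 jobs

Maximum matching size: 5
Workers: 5 total, 5 matched, 0 unmatched
Jobs: 5 total, 5 matched, 0 unmatched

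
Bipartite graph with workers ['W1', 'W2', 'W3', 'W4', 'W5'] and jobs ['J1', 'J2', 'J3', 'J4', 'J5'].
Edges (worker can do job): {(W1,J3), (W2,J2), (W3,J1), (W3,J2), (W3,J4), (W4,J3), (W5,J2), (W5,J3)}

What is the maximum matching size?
Maximum matching size = 3

Maximum matching: {(W2,J2), (W3,J4), (W5,J3)}
Size: 3

This assigns 3 workers to 3 distinct jobs.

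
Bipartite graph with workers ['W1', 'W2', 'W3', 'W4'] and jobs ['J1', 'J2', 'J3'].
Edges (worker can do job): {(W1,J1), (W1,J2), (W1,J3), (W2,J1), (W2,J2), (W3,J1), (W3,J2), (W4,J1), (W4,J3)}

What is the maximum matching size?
Maximum matching size = 3

Maximum matching: {(W1,J3), (W3,J2), (W4,J1)}
Size: 3

This assigns 3 workers to 3 distinct jobs.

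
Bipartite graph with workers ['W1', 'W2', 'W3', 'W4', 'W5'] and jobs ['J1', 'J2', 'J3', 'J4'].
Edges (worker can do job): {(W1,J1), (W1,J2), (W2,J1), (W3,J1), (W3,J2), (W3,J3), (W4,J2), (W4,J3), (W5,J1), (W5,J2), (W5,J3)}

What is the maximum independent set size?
Maximum independent set = 6

By König's theorem:
- Min vertex cover = Max matching = 3
- Max independent set = Total vertices - Min vertex cover
- Max independent set = 9 - 3 = 6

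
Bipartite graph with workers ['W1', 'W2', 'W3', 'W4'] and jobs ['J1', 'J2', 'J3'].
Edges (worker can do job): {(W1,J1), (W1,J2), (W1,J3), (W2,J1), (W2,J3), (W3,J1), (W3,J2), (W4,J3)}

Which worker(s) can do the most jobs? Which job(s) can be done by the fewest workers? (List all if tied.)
Most versatile: W1 (3 jobs); Least covered: J2 (2 workers)

Worker degrees (jobs they can do): W1:3, W2:2, W3:2, W4:1
Job degrees (workers who can do it): J1:3, J2:2, J3:3

Maximum worker degree is 3, achieved by: W1
Minimum job degree is 2, achieved by: J2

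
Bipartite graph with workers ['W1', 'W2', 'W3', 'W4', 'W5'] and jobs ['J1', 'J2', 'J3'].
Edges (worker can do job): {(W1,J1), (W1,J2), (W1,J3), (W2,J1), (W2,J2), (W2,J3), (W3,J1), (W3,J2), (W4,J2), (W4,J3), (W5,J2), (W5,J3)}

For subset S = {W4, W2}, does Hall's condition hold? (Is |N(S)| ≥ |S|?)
Yes: |N(S)| = 3, |S| = 2

Subset S = {W4, W2}
Neighbors N(S) = {J1, J2, J3}

|N(S)| = 3, |S| = 2
Hall's condition: |N(S)| ≥ |S| is satisfied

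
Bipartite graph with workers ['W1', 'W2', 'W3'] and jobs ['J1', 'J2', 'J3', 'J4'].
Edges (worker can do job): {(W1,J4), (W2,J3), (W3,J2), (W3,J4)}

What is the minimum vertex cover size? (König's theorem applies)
Minimum vertex cover size = 3

By König's theorem: in bipartite graphs,
min vertex cover = max matching = 3

Maximum matching has size 3, so minimum vertex cover also has size 3.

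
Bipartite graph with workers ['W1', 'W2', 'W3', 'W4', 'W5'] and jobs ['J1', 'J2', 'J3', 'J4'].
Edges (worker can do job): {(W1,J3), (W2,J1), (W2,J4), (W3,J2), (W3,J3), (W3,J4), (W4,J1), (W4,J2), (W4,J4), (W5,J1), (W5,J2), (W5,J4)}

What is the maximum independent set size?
Maximum independent set = 5

By König's theorem:
- Min vertex cover = Max matching = 4
- Max independent set = Total vertices - Min vertex cover
- Max independent set = 9 - 4 = 5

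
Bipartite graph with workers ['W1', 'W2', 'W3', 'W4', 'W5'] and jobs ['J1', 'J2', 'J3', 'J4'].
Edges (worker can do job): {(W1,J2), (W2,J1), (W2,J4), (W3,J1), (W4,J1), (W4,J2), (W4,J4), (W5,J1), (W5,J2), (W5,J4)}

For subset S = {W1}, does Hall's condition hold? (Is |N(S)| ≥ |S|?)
Yes: |N(S)| = 1, |S| = 1

Subset S = {W1}
Neighbors N(S) = {J2}

|N(S)| = 1, |S| = 1
Hall's condition: |N(S)| ≥ |S| is satisfied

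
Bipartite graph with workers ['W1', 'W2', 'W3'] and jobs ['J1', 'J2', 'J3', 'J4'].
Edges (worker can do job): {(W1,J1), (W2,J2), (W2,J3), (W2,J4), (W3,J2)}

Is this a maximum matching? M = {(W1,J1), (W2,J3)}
No, size 2 is not maximum

Proposed matching has size 2.
Maximum matching size for this graph: 3.

This is NOT maximum - can be improved to size 3.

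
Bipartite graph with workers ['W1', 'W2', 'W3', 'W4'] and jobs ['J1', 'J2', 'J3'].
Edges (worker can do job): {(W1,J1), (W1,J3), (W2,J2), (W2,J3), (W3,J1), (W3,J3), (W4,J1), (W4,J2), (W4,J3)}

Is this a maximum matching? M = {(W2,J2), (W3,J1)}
No, size 2 is not maximum

Proposed matching has size 2.
Maximum matching size for this graph: 3.

This is NOT maximum - can be improved to size 3.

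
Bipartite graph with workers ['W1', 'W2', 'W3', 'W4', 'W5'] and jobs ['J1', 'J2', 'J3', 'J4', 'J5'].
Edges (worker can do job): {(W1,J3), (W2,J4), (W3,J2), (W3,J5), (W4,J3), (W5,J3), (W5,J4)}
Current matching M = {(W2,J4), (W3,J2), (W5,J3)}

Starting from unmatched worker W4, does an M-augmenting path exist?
No augmenting path from W4

Alternating search from W4 reaches jobs: {J3, J4}.
Every reachable job is already matched in M, and following those matched edges back to workers exposes no further unvisited jobs.
No M-augmenting path from W4 exists.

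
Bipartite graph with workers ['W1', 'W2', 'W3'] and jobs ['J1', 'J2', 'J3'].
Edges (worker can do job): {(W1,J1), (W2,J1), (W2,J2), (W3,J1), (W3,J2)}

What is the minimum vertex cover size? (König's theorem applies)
Minimum vertex cover size = 2

By König's theorem: in bipartite graphs,
min vertex cover = max matching = 2

Maximum matching has size 2, so minimum vertex cover also has size 2.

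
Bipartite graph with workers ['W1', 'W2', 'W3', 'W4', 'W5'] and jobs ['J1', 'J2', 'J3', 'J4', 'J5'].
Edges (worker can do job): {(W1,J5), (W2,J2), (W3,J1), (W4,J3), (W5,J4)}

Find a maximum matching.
Matching: {(W1,J5), (W2,J2), (W3,J1), (W4,J3), (W5,J4)}

Maximum matching (size 5):
  W1 → J5
  W2 → J2
  W3 → J1
  W4 → J3
  W5 → J4

Each worker is assigned to at most one job, and each job to at most one worker.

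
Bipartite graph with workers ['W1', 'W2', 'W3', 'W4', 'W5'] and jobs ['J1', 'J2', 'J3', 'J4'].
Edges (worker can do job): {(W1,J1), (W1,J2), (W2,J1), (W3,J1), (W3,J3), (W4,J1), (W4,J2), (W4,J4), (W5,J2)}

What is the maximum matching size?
Maximum matching size = 4

Maximum matching: {(W1,J1), (W3,J3), (W4,J4), (W5,J2)}
Size: 4

This assigns 4 workers to 4 distinct jobs.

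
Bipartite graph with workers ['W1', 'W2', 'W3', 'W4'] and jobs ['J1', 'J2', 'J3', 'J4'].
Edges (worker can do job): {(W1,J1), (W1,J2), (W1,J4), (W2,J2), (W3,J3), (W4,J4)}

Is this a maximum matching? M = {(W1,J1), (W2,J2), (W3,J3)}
No, size 3 is not maximum

Proposed matching has size 3.
Maximum matching size for this graph: 4.

This is NOT maximum - can be improved to size 4.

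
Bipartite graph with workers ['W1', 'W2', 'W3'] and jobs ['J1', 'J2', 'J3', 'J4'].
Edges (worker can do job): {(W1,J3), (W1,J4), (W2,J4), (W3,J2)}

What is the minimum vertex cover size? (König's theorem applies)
Minimum vertex cover size = 3

By König's theorem: in bipartite graphs,
min vertex cover = max matching = 3

Maximum matching has size 3, so minimum vertex cover also has size 3.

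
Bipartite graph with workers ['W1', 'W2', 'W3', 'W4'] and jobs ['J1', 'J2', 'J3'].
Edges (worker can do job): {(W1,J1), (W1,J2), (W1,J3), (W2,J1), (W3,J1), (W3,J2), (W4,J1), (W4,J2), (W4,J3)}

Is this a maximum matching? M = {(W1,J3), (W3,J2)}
No, size 2 is not maximum

Proposed matching has size 2.
Maximum matching size for this graph: 3.

This is NOT maximum - can be improved to size 3.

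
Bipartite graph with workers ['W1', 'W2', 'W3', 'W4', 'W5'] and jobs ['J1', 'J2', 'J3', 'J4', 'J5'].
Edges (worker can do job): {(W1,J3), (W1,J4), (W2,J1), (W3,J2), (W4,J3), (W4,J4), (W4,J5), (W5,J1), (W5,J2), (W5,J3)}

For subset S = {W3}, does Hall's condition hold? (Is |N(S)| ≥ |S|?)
Yes: |N(S)| = 1, |S| = 1

Subset S = {W3}
Neighbors N(S) = {J2}

|N(S)| = 1, |S| = 1
Hall's condition: |N(S)| ≥ |S| is satisfied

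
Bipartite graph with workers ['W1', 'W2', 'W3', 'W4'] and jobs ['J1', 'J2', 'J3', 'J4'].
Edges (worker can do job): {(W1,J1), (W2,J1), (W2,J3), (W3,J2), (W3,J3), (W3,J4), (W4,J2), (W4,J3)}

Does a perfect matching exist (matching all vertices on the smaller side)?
Yes, perfect matching exists (size 4)

Perfect matching: {(W1,J1), (W2,J3), (W3,J4), (W4,J2)}
All 4 vertices on the smaller side are matched.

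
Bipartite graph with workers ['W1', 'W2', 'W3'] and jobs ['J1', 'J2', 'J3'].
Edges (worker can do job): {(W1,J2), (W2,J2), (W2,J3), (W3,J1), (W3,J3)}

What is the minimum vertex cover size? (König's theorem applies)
Minimum vertex cover size = 3

By König's theorem: in bipartite graphs,
min vertex cover = max matching = 3

Maximum matching has size 3, so minimum vertex cover also has size 3.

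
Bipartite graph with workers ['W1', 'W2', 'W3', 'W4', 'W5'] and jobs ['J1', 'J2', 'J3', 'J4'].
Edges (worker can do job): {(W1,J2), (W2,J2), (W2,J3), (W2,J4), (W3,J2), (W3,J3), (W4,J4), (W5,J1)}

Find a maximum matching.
Matching: {(W1,J2), (W3,J3), (W4,J4), (W5,J1)}

Maximum matching (size 4):
  W1 → J2
  W3 → J3
  W4 → J4
  W5 → J1

Each worker is assigned to at most one job, and each job to at most one worker.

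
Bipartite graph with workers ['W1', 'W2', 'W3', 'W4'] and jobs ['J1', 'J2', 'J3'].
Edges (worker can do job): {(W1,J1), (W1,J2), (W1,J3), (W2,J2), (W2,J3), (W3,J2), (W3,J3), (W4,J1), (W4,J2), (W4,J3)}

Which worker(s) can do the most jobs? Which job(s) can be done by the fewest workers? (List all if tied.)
Most versatile: W1, W4 (3 jobs); Least covered: J1 (2 workers)

Worker degrees (jobs they can do): W1:3, W2:2, W3:2, W4:3
Job degrees (workers who can do it): J1:2, J2:4, J3:4

Maximum worker degree is 3, achieved by: W1, W4
Minimum job degree is 2, achieved by: J1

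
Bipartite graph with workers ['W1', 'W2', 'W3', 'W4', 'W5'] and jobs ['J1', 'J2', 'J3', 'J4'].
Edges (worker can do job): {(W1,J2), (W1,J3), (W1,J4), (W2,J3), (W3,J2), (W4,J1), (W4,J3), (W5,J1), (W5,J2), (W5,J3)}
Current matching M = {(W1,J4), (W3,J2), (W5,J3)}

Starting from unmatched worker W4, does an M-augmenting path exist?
Yes: W4 → J3 → W5 → J1

An M-augmenting path alternates non-matching / matching edges, starting and ending at unmatched vertices.
Path: W4 → J3 → W5 → J1
(J1 is unmatched in M, so the path is augmenting.)
Flipping edges along this path would increase |M| from 3 to 4.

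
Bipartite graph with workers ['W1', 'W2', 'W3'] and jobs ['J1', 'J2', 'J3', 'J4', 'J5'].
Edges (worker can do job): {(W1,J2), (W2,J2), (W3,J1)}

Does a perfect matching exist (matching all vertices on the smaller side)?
No, maximum matching has size 2 < 3

Maximum matching has size 2, need 3 for perfect matching.
Unmatched workers: ['W2']
Unmatched jobs: ['J3', 'J5', 'J4']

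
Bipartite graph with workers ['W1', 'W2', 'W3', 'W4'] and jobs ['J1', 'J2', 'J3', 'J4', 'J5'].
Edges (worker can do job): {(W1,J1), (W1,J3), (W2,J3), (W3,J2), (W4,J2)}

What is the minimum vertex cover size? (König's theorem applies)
Minimum vertex cover size = 3

By König's theorem: in bipartite graphs,
min vertex cover = max matching = 3

Maximum matching has size 3, so minimum vertex cover also has size 3.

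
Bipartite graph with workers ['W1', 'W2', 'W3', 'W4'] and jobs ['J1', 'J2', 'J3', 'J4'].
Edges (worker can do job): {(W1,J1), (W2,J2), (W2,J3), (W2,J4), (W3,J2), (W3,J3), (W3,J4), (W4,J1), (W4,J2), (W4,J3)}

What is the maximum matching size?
Maximum matching size = 4

Maximum matching: {(W1,J1), (W2,J4), (W3,J2), (W4,J3)}
Size: 4

This assigns 4 workers to 4 distinct jobs.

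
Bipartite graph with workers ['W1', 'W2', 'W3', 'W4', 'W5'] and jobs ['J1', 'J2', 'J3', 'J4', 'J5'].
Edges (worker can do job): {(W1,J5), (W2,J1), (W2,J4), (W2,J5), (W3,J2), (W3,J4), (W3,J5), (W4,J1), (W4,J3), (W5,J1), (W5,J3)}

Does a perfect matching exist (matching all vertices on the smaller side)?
Yes, perfect matching exists (size 5)

Perfect matching: {(W1,J5), (W2,J4), (W3,J2), (W4,J3), (W5,J1)}
All 5 vertices on the smaller side are matched.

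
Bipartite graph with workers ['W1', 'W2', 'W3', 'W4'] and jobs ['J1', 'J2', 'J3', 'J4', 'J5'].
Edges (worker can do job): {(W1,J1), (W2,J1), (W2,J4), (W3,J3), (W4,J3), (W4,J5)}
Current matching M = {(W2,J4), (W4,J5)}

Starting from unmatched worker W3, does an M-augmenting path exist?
Yes: W3 → J3

An M-augmenting path alternates non-matching / matching edges, starting and ending at unmatched vertices.
Path: W3 → J3
(J3 is unmatched in M, so the path is augmenting.)
Flipping edges along this path would increase |M| from 2 to 3.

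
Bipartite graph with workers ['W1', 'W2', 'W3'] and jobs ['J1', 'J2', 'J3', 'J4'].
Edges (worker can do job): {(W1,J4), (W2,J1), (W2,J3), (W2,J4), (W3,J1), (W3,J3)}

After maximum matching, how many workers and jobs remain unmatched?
Unmatched: 0 workers, 1 jobs

Maximum matching size: 3
Workers: 3 total, 3 matched, 0 unmatched
Jobs: 4 total, 3 matched, 1 unmatched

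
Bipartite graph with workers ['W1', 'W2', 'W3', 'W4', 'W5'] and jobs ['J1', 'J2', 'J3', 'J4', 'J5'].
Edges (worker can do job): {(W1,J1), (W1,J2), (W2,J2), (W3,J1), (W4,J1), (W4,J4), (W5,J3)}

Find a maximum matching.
Matching: {(W1,J2), (W3,J1), (W4,J4), (W5,J3)}

Maximum matching (size 4):
  W1 → J2
  W3 → J1
  W4 → J4
  W5 → J3

Each worker is assigned to at most one job, and each job to at most one worker.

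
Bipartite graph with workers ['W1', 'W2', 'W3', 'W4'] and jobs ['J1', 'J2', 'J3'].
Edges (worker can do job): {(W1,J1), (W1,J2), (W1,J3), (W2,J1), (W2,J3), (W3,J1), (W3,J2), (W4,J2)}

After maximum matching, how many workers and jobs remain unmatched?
Unmatched: 1 workers, 0 jobs

Maximum matching size: 3
Workers: 4 total, 3 matched, 1 unmatched
Jobs: 3 total, 3 matched, 0 unmatched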